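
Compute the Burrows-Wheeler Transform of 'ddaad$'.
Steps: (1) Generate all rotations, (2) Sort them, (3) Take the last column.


Rotations (sorted):
  0: $ddaad -> last char: d
  1: aad$dd -> last char: d
  2: ad$dda -> last char: a
  3: d$ddaa -> last char: a
  4: daad$d -> last char: d
  5: ddaad$ -> last char: $


BWT = ddaad$


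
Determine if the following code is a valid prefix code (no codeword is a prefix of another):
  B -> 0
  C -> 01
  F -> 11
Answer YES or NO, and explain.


Checking each pair (does one codeword prefix another?):
  B='0' vs C='01': prefix -- VIOLATION

NO -- this is NOT a valid prefix code. B (0) is a prefix of C (01).


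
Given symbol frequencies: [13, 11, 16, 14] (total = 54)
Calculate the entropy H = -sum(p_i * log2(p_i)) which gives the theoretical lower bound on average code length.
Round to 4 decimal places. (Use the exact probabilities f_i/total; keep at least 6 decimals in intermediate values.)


Per-symbol terms -p_i * log2(p_i) with p_i = f_i/54:
  p = 13/54 = 0.240741: log2(p) = -2.054448, -p*log2(p) = 0.494589
  p = 11/54 = 0.203704: log2(p) = -2.295456, -p*log2(p) = 0.467593
  p = 16/54 = 0.296296: log2(p) = -1.754888, -p*log2(p) = 0.519967
  p = 14/54 = 0.259259: log2(p) = -1.947533, -p*log2(p) = 0.504916
H = 0.494589 + 0.467593 + 0.519967 + 0.504916 = 1.987065

H = 1.9871 bits/symbol


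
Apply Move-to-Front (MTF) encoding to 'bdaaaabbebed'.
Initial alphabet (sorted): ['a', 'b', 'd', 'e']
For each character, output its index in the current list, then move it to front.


MTF encoding:
'b': index 1 in ['a', 'b', 'd', 'e'] -> ['b', 'a', 'd', 'e']
'd': index 2 in ['b', 'a', 'd', 'e'] -> ['d', 'b', 'a', 'e']
'a': index 2 in ['d', 'b', 'a', 'e'] -> ['a', 'd', 'b', 'e']
'a': index 0 in ['a', 'd', 'b', 'e'] -> ['a', 'd', 'b', 'e']
'a': index 0 in ['a', 'd', 'b', 'e'] -> ['a', 'd', 'b', 'e']
'a': index 0 in ['a', 'd', 'b', 'e'] -> ['a', 'd', 'b', 'e']
'b': index 2 in ['a', 'd', 'b', 'e'] -> ['b', 'a', 'd', 'e']
'b': index 0 in ['b', 'a', 'd', 'e'] -> ['b', 'a', 'd', 'e']
'e': index 3 in ['b', 'a', 'd', 'e'] -> ['e', 'b', 'a', 'd']
'b': index 1 in ['e', 'b', 'a', 'd'] -> ['b', 'e', 'a', 'd']
'e': index 1 in ['b', 'e', 'a', 'd'] -> ['e', 'b', 'a', 'd']
'd': index 3 in ['e', 'b', 'a', 'd'] -> ['d', 'e', 'b', 'a']


Output: [1, 2, 2, 0, 0, 0, 2, 0, 3, 1, 1, 3]


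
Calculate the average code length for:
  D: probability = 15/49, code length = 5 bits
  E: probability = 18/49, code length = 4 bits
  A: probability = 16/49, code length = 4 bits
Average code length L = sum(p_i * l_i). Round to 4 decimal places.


Weighted contributions p_i * l_i:
  D: (15/49) * 5 = 75/49
  E: (18/49) * 4 = 72/49
  A: (16/49) * 4 = 64/49
Sum = (75 + 72 + 64)/49 = 211/49

L = 211/49 = 4.3061 bits/symbol


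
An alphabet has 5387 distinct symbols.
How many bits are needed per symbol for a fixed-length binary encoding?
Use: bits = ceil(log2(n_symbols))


log2(5387) = 12.3953
Bracket: 2^12 = 4096 < 5387 <= 2^13 = 8192
So ceil(log2(5387)) = 13

bits = ceil(log2(5387)) = ceil(12.3953) = 13 bits


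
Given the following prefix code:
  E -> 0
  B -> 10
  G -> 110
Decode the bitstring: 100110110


Decoding step by step:
Bits 10 -> B
Bits 0 -> E
Bits 110 -> G
Bits 110 -> G


Decoded message: BEGG


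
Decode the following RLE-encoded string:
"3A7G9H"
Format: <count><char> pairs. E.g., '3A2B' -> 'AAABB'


Expanding each <count><char> pair:
  3A -> 'AAA'
  7G -> 'GGGGGGG'
  9H -> 'HHHHHHHHH'

Decoded = AAAGGGGGGGHHHHHHHHH


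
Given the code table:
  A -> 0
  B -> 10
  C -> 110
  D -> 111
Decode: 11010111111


Decoding:
110 -> C
10 -> B
111 -> D
111 -> D


Result: CBDD


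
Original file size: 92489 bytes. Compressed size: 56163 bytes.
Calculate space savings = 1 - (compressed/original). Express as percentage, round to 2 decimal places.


ratio = compressed/original = 56163/92489 = 0.60724
savings = 1 - ratio = 1 - 0.60724 = 0.39276
as a percentage: 0.39276 * 100 = 39.28%

Space savings = 1 - 56163/92489 = 39.28%


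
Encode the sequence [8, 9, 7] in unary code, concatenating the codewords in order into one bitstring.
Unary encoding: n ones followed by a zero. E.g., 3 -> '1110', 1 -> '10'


Encode each number as n ones followed by a terminating 0:
  8 -> 111111110 (9 bits)
  9 -> 1111111110 (10 bits)
  7 -> 11111110 (8 bits)
Total length = 9 + 10 + 8 = 27 bits.

Unary([8, 9, 7]) = 111111110111111111011111110 (27 bits)


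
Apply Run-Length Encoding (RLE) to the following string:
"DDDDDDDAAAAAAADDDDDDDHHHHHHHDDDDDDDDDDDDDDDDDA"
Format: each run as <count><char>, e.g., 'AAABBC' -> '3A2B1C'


Scanning runs left to right:
  i=0: run of 'D' x 7 -> '7D'
  i=7: run of 'A' x 7 -> '7A'
  i=14: run of 'D' x 7 -> '7D'
  i=21: run of 'H' x 7 -> '7H'
  i=28: run of 'D' x 17 -> '17D'
  i=45: run of 'A' x 1 -> '1A'

RLE = 7D7A7D7H17D1A


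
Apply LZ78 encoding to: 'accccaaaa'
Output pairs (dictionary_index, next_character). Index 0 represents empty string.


LZ78 encoding steps:
Dictionary: {0: ''}
Step 1: w='' (idx 0), next='a' -> output (0, 'a'), add 'a' as idx 1
Step 2: w='' (idx 0), next='c' -> output (0, 'c'), add 'c' as idx 2
Step 3: w='c' (idx 2), next='c' -> output (2, 'c'), add 'cc' as idx 3
Step 4: w='c' (idx 2), next='a' -> output (2, 'a'), add 'ca' as idx 4
Step 5: w='a' (idx 1), next='a' -> output (1, 'a'), add 'aa' as idx 5
Step 6: w='a' (idx 1), end of input -> output (1, '')


Encoded: [(0, 'a'), (0, 'c'), (2, 'c'), (2, 'a'), (1, 'a'), (1, '')]


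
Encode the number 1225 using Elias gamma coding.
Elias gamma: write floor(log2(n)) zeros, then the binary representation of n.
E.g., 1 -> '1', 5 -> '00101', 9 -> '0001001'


num_bits = floor(log2(1225)) + 1 = 11
leading_zeros = num_bits - 1 = 10
binary(1225) = 10011001001

Elias gamma(1225) = '0000000000' + '10011001001' = 000000000010011001001 (21 bits)


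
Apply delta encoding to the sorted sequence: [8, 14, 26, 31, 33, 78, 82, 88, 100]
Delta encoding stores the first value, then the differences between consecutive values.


First value: 8
Deltas:
  14 - 8 = 6
  26 - 14 = 12
  31 - 26 = 5
  33 - 31 = 2
  78 - 33 = 45
  82 - 78 = 4
  88 - 82 = 6
  100 - 88 = 12


Delta encoded: [8, 6, 12, 5, 2, 45, 4, 6, 12]


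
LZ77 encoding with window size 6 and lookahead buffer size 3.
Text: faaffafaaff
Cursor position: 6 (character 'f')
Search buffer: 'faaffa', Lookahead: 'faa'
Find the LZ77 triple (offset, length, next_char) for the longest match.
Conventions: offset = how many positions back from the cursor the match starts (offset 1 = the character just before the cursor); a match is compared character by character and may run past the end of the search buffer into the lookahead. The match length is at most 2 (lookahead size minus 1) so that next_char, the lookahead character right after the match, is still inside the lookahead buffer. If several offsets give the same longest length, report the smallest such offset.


Try each offset into the search buffer:
  offset=1 (pos 5, char 'a'): match length 0
  offset=2 (pos 4, char 'f'): match length 2
  offset=3 (pos 3, char 'f'): match length 1
  offset=4 (pos 2, char 'a'): match length 0
  offset=5 (pos 1, char 'a'): match length 0
  offset=6 (pos 0, char 'f'): match length 2
Longest match has length 2, found at offsets 2, 6; take the smallest, offset 2.
next_char = character at position 6 + 2 = 8 -> 'a'

Best match: offset=2, length=2 (matching 'fa' starting at position 4)
LZ77 triple: (2, 2, 'a')


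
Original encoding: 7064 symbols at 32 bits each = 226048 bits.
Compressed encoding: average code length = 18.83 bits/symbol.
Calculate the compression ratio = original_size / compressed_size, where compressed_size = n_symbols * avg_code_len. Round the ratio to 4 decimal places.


original_size = n_symbols * orig_bits = 7064 * 32 = 226048 bits
compressed_size = n_symbols * avg_code_len = 7064 * 18.83 = 133015.12 bits
ratio = original_size / compressed_size = 226048 / 133015.12 = 1.6994

Compression ratio = 1.6994


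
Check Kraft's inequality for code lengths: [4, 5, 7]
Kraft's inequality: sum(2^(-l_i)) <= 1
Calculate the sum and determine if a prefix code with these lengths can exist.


Sum = 2^(-4) + 2^(-5) + 2^(-7)
    = 0.0625 + 0.03125 + 0.0078125
    = 13/128 = 0.1015625
Since 0.1015625 <= 1, Kraft's inequality IS satisfied.
A prefix code with these lengths CAN exist.

Kraft sum = 0.1015625. Satisfied.


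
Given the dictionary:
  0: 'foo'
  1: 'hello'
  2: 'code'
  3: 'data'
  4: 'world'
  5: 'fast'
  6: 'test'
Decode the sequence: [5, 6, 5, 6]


Look up each index in the dictionary:
  5 -> 'fast'
  6 -> 'test'
  5 -> 'fast'
  6 -> 'test'

Decoded: "fast test fast test"


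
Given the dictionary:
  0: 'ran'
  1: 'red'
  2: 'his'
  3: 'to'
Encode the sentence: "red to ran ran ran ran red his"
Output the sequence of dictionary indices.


Look up each word in the dictionary:
  'red' -> 1
  'to' -> 3
  'ran' -> 0
  'ran' -> 0
  'ran' -> 0
  'ran' -> 0
  'red' -> 1
  'his' -> 2

Encoded: [1, 3, 0, 0, 0, 0, 1, 2]


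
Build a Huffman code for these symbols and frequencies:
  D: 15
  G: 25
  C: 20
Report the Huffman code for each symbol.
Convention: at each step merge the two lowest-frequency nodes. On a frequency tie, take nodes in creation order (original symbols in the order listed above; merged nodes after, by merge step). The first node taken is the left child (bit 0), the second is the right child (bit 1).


Huffman tree construction:
Step 1: Merge D(15) + C(20) = 35
Step 2: Merge G(25) + (D+C)(35) = 60
Read each symbol's code off the tree from the root (left child = 0, right child = 1).

Codes:
  D: 10 (length 2)
  G: 0 (length 1)
  C: 11 (length 2)
Average code length: 95/60 = 1.5833 bits/symbol


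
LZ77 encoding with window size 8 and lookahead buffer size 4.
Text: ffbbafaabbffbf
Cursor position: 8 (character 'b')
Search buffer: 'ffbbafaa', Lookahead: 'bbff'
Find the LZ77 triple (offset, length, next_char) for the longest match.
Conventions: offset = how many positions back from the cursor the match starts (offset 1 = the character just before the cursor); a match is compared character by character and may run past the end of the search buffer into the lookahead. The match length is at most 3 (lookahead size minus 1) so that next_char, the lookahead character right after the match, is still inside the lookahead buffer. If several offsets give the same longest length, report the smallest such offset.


Try each offset into the search buffer:
  offset=1 (pos 7, char 'a'): match length 0
  offset=2 (pos 6, char 'a'): match length 0
  offset=3 (pos 5, char 'f'): match length 0
  offset=4 (pos 4, char 'a'): match length 0
  offset=5 (pos 3, char 'b'): match length 1
  offset=6 (pos 2, char 'b'): match length 2
  offset=7 (pos 1, char 'f'): match length 0
  offset=8 (pos 0, char 'f'): match length 0
Longest match has length 2 at offset 6.
next_char = character at position 8 + 2 = 10 -> 'f'

Best match: offset=6, length=2 (matching 'bb' starting at position 2)
LZ77 triple: (6, 2, 'f')


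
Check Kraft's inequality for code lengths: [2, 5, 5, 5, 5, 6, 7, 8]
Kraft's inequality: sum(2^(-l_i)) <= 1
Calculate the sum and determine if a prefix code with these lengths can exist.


Sum = 2^(-2) + 2^(-5) + 2^(-5) + 2^(-5) + 2^(-5) + 2^(-6) + 2^(-7) + 2^(-8)
    = 0.25 + 0.03125 + 0.03125 + 0.03125 + 0.03125 + 0.015625 + 0.0078125 + 0.00390625
    = 103/256 = 0.40234375
Since 0.40234375 <= 1, Kraft's inequality IS satisfied.
A prefix code with these lengths CAN exist.

Kraft sum = 0.40234375. Satisfied.


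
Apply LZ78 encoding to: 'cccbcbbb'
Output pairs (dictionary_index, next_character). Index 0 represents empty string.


LZ78 encoding steps:
Dictionary: {0: ''}
Step 1: w='' (idx 0), next='c' -> output (0, 'c'), add 'c' as idx 1
Step 2: w='c' (idx 1), next='c' -> output (1, 'c'), add 'cc' as idx 2
Step 3: w='' (idx 0), next='b' -> output (0, 'b'), add 'b' as idx 3
Step 4: w='c' (idx 1), next='b' -> output (1, 'b'), add 'cb' as idx 4
Step 5: w='b' (idx 3), next='b' -> output (3, 'b'), add 'bb' as idx 5


Encoded: [(0, 'c'), (1, 'c'), (0, 'b'), (1, 'b'), (3, 'b')]


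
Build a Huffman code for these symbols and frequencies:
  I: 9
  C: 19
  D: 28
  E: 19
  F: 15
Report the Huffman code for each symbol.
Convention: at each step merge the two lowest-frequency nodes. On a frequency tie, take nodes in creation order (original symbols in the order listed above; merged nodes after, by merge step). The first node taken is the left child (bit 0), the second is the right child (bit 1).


Huffman tree construction:
Step 1: Merge I(9) + F(15) = 24
Step 2: Merge C(19) + E(19) = 38
Step 3: Merge (I+F)(24) + D(28) = 52
Step 4: Merge (C+E)(38) + ((I+F)+D)(52) = 90
Read each symbol's code off the tree from the root (left child = 0, right child = 1).

Codes:
  I: 100 (length 3)
  C: 00 (length 2)
  D: 11 (length 2)
  E: 01 (length 2)
  F: 101 (length 3)
Average code length: 204/90 = 2.2667 bits/symbol


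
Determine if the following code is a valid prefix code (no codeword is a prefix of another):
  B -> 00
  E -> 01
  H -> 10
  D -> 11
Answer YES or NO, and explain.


Checking each pair (does one codeword prefix another?):
  B='00' vs E='01': no prefix
  B='00' vs H='10': no prefix
  B='00' vs D='11': no prefix
  E='01' vs B='00': no prefix
  E='01' vs H='10': no prefix
  E='01' vs D='11': no prefix
  H='10' vs B='00': no prefix
  H='10' vs E='01': no prefix
  H='10' vs D='11': no prefix
  D='11' vs B='00': no prefix
  D='11' vs E='01': no prefix
  D='11' vs H='10': no prefix
No violation found over all pairs.

YES -- this is a valid prefix code. No codeword is a prefix of any other codeword.


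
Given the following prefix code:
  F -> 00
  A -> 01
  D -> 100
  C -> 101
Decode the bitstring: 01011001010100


Decoding step by step:
Bits 01 -> A
Bits 01 -> A
Bits 100 -> D
Bits 101 -> C
Bits 01 -> A
Bits 00 -> F


Decoded message: AADCAF


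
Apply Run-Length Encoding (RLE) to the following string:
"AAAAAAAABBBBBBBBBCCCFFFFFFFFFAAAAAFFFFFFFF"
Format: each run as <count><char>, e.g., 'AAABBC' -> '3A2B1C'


Scanning runs left to right:
  i=0: run of 'A' x 8 -> '8A'
  i=8: run of 'B' x 9 -> '9B'
  i=17: run of 'C' x 3 -> '3C'
  i=20: run of 'F' x 9 -> '9F'
  i=29: run of 'A' x 5 -> '5A'
  i=34: run of 'F' x 8 -> '8F'

RLE = 8A9B3C9F5A8F


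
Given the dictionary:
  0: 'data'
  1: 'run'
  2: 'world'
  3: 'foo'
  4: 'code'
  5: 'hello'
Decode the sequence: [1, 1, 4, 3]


Look up each index in the dictionary:
  1 -> 'run'
  1 -> 'run'
  4 -> 'code'
  3 -> 'foo'

Decoded: "run run code foo"


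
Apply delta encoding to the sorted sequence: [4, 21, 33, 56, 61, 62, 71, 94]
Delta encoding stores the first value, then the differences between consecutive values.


First value: 4
Deltas:
  21 - 4 = 17
  33 - 21 = 12
  56 - 33 = 23
  61 - 56 = 5
  62 - 61 = 1
  71 - 62 = 9
  94 - 71 = 23


Delta encoded: [4, 17, 12, 23, 5, 1, 9, 23]


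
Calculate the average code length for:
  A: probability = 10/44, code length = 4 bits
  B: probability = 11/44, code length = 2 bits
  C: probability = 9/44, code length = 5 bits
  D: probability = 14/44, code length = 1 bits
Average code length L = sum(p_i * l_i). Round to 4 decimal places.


Weighted contributions p_i * l_i:
  A: (10/44) * 4 = 40/44
  B: (11/44) * 2 = 22/44
  C: (9/44) * 5 = 45/44
  D: (14/44) * 1 = 14/44
Sum = (40 + 22 + 45 + 14)/44 = 121/44

L = 121/44 = 2.7500 bits/symbol


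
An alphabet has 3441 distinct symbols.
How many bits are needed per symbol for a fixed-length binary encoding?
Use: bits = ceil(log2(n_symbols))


log2(3441) = 11.7486
Bracket: 2^11 = 2048 < 3441 <= 2^12 = 4096
So ceil(log2(3441)) = 12

bits = ceil(log2(3441)) = ceil(11.7486) = 12 bits


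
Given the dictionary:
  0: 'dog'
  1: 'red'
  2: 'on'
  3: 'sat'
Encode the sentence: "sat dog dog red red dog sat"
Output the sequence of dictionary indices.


Look up each word in the dictionary:
  'sat' -> 3
  'dog' -> 0
  'dog' -> 0
  'red' -> 1
  'red' -> 1
  'dog' -> 0
  'sat' -> 3

Encoded: [3, 0, 0, 1, 1, 0, 3]


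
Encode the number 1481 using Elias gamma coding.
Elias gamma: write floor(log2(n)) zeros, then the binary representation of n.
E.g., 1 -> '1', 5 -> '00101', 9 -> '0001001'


num_bits = floor(log2(1481)) + 1 = 11
leading_zeros = num_bits - 1 = 10
binary(1481) = 10111001001

Elias gamma(1481) = '0000000000' + '10111001001' = 000000000010111001001 (21 bits)


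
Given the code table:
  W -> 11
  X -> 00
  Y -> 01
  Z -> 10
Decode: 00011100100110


Decoding:
00 -> X
01 -> Y
11 -> W
00 -> X
10 -> Z
01 -> Y
10 -> Z


Result: XYWXZYZ


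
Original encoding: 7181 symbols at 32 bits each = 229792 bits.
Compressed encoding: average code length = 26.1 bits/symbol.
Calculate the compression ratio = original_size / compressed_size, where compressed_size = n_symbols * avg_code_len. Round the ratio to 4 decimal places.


original_size = n_symbols * orig_bits = 7181 * 32 = 229792 bits
compressed_size = n_symbols * avg_code_len = 7181 * 26.1 = 187424.1 bits
ratio = original_size / compressed_size = 229792 / 187424.1 = 1.2261

Compression ratio = 1.2261


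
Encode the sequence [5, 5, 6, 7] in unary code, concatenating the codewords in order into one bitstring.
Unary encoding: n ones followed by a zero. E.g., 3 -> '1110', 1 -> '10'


Encode each number as n ones followed by a terminating 0:
  5 -> 111110 (6 bits)
  5 -> 111110 (6 bits)
  6 -> 1111110 (7 bits)
  7 -> 11111110 (8 bits)
Total length = 6 + 6 + 7 + 8 = 27 bits.

Unary([5, 5, 6, 7]) = 111110111110111111011111110 (27 bits)


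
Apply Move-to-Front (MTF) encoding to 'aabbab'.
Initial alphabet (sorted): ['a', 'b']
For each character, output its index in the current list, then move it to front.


MTF encoding:
'a': index 0 in ['a', 'b'] -> ['a', 'b']
'a': index 0 in ['a', 'b'] -> ['a', 'b']
'b': index 1 in ['a', 'b'] -> ['b', 'a']
'b': index 0 in ['b', 'a'] -> ['b', 'a']
'a': index 1 in ['b', 'a'] -> ['a', 'b']
'b': index 1 in ['a', 'b'] -> ['b', 'a']


Output: [0, 0, 1, 0, 1, 1]


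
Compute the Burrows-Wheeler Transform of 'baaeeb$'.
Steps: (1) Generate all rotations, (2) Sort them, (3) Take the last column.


Rotations (sorted):
  0: $baaeeb -> last char: b
  1: aaeeb$b -> last char: b
  2: aeeb$ba -> last char: a
  3: b$baaee -> last char: e
  4: baaeeb$ -> last char: $
  5: eb$baae -> last char: e
  6: eeb$baa -> last char: a


BWT = bbae$ea


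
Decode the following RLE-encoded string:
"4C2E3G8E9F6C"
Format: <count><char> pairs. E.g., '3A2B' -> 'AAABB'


Expanding each <count><char> pair:
  4C -> 'CCCC'
  2E -> 'EE'
  3G -> 'GGG'
  8E -> 'EEEEEEEE'
  9F -> 'FFFFFFFFF'
  6C -> 'CCCCCC'

Decoded = CCCCEEGGGEEEEEEEEFFFFFFFFFCCCCCC


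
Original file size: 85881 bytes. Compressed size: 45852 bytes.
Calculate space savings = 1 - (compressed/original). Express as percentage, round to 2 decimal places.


ratio = compressed/original = 45852/85881 = 0.533902
savings = 1 - ratio = 1 - 0.533902 = 0.466098
as a percentage: 0.466098 * 100 = 46.61%

Space savings = 1 - 45852/85881 = 46.61%


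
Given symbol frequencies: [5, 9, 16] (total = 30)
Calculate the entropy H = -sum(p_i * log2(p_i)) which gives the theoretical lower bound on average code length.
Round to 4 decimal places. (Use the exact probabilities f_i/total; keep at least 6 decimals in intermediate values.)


Per-symbol terms -p_i * log2(p_i) with p_i = f_i/30:
  p = 5/30 = 0.166667: log2(p) = -2.584963, -p*log2(p) = 0.430827
  p = 9/30 = 0.300000: log2(p) = -1.736966, -p*log2(p) = 0.521090
  p = 16/30 = 0.533333: log2(p) = -0.906891, -p*log2(p) = 0.483675
H = 0.430827 + 0.521090 + 0.483675 = 1.435592

H = 1.4356 bits/symbol


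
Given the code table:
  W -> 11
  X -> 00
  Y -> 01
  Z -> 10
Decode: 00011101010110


Decoding:
00 -> X
01 -> Y
11 -> W
01 -> Y
01 -> Y
01 -> Y
10 -> Z


Result: XYWYYYZ


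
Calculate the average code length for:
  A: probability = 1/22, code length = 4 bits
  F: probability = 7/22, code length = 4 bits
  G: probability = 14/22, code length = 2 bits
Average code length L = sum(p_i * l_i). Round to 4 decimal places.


Weighted contributions p_i * l_i:
  A: (1/22) * 4 = 4/22
  F: (7/22) * 4 = 28/22
  G: (14/22) * 2 = 28/22
Sum = (4 + 28 + 28)/22 = 60/22

L = 60/22 = 2.7273 bits/symbol


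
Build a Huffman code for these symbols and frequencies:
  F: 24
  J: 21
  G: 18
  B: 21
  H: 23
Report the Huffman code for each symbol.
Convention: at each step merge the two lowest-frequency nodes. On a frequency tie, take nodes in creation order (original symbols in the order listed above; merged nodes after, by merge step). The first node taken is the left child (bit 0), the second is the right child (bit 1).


Huffman tree construction:
Step 1: Merge G(18) + J(21) = 39
Step 2: Merge B(21) + H(23) = 44
Step 3: Merge F(24) + (G+J)(39) = 63
Step 4: Merge (B+H)(44) + (F+(G+J))(63) = 107
Read each symbol's code off the tree from the root (left child = 0, right child = 1).

Codes:
  F: 10 (length 2)
  J: 111 (length 3)
  G: 110 (length 3)
  B: 00 (length 2)
  H: 01 (length 2)
Average code length: 253/107 = 2.3645 bits/symbol


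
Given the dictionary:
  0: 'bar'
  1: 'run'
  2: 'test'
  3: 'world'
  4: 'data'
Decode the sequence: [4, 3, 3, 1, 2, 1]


Look up each index in the dictionary:
  4 -> 'data'
  3 -> 'world'
  3 -> 'world'
  1 -> 'run'
  2 -> 'test'
  1 -> 'run'

Decoded: "data world world run test run"


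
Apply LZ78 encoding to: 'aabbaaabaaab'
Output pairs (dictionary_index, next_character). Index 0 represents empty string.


LZ78 encoding steps:
Dictionary: {0: ''}
Step 1: w='' (idx 0), next='a' -> output (0, 'a'), add 'a' as idx 1
Step 2: w='a' (idx 1), next='b' -> output (1, 'b'), add 'ab' as idx 2
Step 3: w='' (idx 0), next='b' -> output (0, 'b'), add 'b' as idx 3
Step 4: w='a' (idx 1), next='a' -> output (1, 'a'), add 'aa' as idx 4
Step 5: w='ab' (idx 2), next='a' -> output (2, 'a'), add 'aba' as idx 5
Step 6: w='aa' (idx 4), next='b' -> output (4, 'b'), add 'aab' as idx 6


Encoded: [(0, 'a'), (1, 'b'), (0, 'b'), (1, 'a'), (2, 'a'), (4, 'b')]


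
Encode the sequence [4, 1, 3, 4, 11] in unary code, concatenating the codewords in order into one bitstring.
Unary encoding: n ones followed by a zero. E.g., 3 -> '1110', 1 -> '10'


Encode each number as n ones followed by a terminating 0:
  4 -> 11110 (5 bits)
  1 -> 10 (2 bits)
  3 -> 1110 (4 bits)
  4 -> 11110 (5 bits)
  11 -> 111111111110 (12 bits)
Total length = 5 + 2 + 4 + 5 + 12 = 28 bits.

Unary([4, 1, 3, 4, 11]) = 1111010111011110111111111110 (28 bits)


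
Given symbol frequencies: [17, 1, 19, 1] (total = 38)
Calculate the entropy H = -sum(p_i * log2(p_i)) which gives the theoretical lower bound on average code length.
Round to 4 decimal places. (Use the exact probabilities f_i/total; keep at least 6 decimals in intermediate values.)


Per-symbol terms -p_i * log2(p_i) with p_i = f_i/38:
  p = 17/38 = 0.447368: log2(p) = -1.160465, -p*log2(p) = 0.519155
  p = 1/38 = 0.026316: log2(p) = -5.247928, -p*log2(p) = 0.138103
  p = 19/38 = 0.500000: log2(p) = -1.000000, -p*log2(p) = 0.500000
  p = 1/38 = 0.026316: log2(p) = -5.247928, -p*log2(p) = 0.138103
H = 0.519155 + 0.138103 + 0.500000 + 0.138103 = 1.295361

H = 1.2954 bits/symbol


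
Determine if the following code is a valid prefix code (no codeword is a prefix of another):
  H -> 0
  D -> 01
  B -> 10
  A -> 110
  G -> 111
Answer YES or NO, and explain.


Checking each pair (does one codeword prefix another?):
  H='0' vs D='01': prefix -- VIOLATION

NO -- this is NOT a valid prefix code. H (0) is a prefix of D (01).


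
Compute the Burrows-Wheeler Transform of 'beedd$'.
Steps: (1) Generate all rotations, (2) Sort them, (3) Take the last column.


Rotations (sorted):
  0: $beedd -> last char: d
  1: beedd$ -> last char: $
  2: d$beed -> last char: d
  3: dd$bee -> last char: e
  4: edd$be -> last char: e
  5: eedd$b -> last char: b


BWT = d$deeb


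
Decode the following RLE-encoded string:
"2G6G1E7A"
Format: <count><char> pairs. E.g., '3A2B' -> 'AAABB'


Expanding each <count><char> pair:
  2G -> 'GG'
  6G -> 'GGGGGG'
  1E -> 'E'
  7A -> 'AAAAAAA'

Decoded = GGGGGGGGEAAAAAAA


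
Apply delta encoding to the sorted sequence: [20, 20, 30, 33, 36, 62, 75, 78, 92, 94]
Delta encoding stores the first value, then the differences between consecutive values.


First value: 20
Deltas:
  20 - 20 = 0
  30 - 20 = 10
  33 - 30 = 3
  36 - 33 = 3
  62 - 36 = 26
  75 - 62 = 13
  78 - 75 = 3
  92 - 78 = 14
  94 - 92 = 2


Delta encoded: [20, 0, 10, 3, 3, 26, 13, 3, 14, 2]


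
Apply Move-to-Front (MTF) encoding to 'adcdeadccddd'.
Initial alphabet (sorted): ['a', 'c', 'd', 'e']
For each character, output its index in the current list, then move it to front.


MTF encoding:
'a': index 0 in ['a', 'c', 'd', 'e'] -> ['a', 'c', 'd', 'e']
'd': index 2 in ['a', 'c', 'd', 'e'] -> ['d', 'a', 'c', 'e']
'c': index 2 in ['d', 'a', 'c', 'e'] -> ['c', 'd', 'a', 'e']
'd': index 1 in ['c', 'd', 'a', 'e'] -> ['d', 'c', 'a', 'e']
'e': index 3 in ['d', 'c', 'a', 'e'] -> ['e', 'd', 'c', 'a']
'a': index 3 in ['e', 'd', 'c', 'a'] -> ['a', 'e', 'd', 'c']
'd': index 2 in ['a', 'e', 'd', 'c'] -> ['d', 'a', 'e', 'c']
'c': index 3 in ['d', 'a', 'e', 'c'] -> ['c', 'd', 'a', 'e']
'c': index 0 in ['c', 'd', 'a', 'e'] -> ['c', 'd', 'a', 'e']
'd': index 1 in ['c', 'd', 'a', 'e'] -> ['d', 'c', 'a', 'e']
'd': index 0 in ['d', 'c', 'a', 'e'] -> ['d', 'c', 'a', 'e']
'd': index 0 in ['d', 'c', 'a', 'e'] -> ['d', 'c', 'a', 'e']


Output: [0, 2, 2, 1, 3, 3, 2, 3, 0, 1, 0, 0]


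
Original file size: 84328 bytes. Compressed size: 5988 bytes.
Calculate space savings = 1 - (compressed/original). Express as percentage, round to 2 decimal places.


ratio = compressed/original = 5988/84328 = 0.071008
savings = 1 - ratio = 1 - 0.071008 = 0.928992
as a percentage: 0.928992 * 100 = 92.9%

Space savings = 1 - 5988/84328 = 92.9%


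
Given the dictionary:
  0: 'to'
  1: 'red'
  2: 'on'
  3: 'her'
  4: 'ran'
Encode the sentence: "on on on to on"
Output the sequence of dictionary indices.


Look up each word in the dictionary:
  'on' -> 2
  'on' -> 2
  'on' -> 2
  'to' -> 0
  'on' -> 2

Encoded: [2, 2, 2, 0, 2]


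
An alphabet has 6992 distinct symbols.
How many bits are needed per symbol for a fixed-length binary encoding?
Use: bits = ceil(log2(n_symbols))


log2(6992) = 12.7715
Bracket: 2^12 = 4096 < 6992 <= 2^13 = 8192
So ceil(log2(6992)) = 13

bits = ceil(log2(6992)) = ceil(12.7715) = 13 bits


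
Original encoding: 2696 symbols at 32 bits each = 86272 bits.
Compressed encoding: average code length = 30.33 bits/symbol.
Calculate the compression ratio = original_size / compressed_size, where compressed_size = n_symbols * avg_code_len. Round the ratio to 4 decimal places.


original_size = n_symbols * orig_bits = 2696 * 32 = 86272 bits
compressed_size = n_symbols * avg_code_len = 2696 * 30.33 = 81769.68 bits
ratio = original_size / compressed_size = 86272 / 81769.68 = 1.0551

Compression ratio = 1.0551


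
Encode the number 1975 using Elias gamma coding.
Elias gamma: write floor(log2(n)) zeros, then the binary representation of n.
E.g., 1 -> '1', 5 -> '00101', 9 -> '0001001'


num_bits = floor(log2(1975)) + 1 = 11
leading_zeros = num_bits - 1 = 10
binary(1975) = 11110110111

Elias gamma(1975) = '0000000000' + '11110110111' = 000000000011110110111 (21 bits)


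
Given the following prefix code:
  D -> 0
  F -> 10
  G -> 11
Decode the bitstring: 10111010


Decoding step by step:
Bits 10 -> F
Bits 11 -> G
Bits 10 -> F
Bits 10 -> F


Decoded message: FGFF


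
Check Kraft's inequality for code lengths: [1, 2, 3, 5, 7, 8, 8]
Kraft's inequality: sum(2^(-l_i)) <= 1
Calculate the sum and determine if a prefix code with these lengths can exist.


Sum = 2^(-1) + 2^(-2) + 2^(-3) + 2^(-5) + 2^(-7) + 2^(-8) + 2^(-8)
    = 0.5 + 0.25 + 0.125 + 0.03125 + 0.0078125 + 0.00390625 + 0.00390625
    = 236/256 = 0.921875
Since 0.921875 <= 1, Kraft's inequality IS satisfied.
A prefix code with these lengths CAN exist.

Kraft sum = 0.921875. Satisfied.


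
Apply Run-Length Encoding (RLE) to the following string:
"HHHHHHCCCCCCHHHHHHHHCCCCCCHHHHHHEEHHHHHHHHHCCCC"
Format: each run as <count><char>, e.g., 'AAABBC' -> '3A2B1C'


Scanning runs left to right:
  i=0: run of 'H' x 6 -> '6H'
  i=6: run of 'C' x 6 -> '6C'
  i=12: run of 'H' x 8 -> '8H'
  i=20: run of 'C' x 6 -> '6C'
  i=26: run of 'H' x 6 -> '6H'
  i=32: run of 'E' x 2 -> '2E'
  i=34: run of 'H' x 9 -> '9H'
  i=43: run of 'C' x 4 -> '4C'

RLE = 6H6C8H6C6H2E9H4C


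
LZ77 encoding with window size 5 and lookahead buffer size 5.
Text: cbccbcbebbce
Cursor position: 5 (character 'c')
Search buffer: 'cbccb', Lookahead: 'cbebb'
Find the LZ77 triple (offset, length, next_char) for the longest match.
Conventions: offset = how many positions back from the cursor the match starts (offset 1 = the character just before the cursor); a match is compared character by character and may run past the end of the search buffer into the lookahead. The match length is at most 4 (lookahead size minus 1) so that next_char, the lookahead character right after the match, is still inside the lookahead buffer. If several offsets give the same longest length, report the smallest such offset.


Try each offset into the search buffer:
  offset=1 (pos 4, char 'b'): match length 0
  offset=2 (pos 3, char 'c'): match length 2
  offset=3 (pos 2, char 'c'): match length 1
  offset=4 (pos 1, char 'b'): match length 0
  offset=5 (pos 0, char 'c'): match length 2
Longest match has length 2, found at offsets 2, 5; take the smallest, offset 2.
next_char = character at position 5 + 2 = 7 -> 'e'

Best match: offset=2, length=2 (matching 'cb' starting at position 3)
LZ77 triple: (2, 2, 'e')


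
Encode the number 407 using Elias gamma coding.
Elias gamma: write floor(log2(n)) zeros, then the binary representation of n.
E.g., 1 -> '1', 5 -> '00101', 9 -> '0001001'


num_bits = floor(log2(407)) + 1 = 9
leading_zeros = num_bits - 1 = 8
binary(407) = 110010111

Elias gamma(407) = '00000000' + '110010111' = 00000000110010111 (17 bits)


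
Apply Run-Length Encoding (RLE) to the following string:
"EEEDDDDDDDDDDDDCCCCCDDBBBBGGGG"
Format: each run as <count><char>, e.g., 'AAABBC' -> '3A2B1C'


Scanning runs left to right:
  i=0: run of 'E' x 3 -> '3E'
  i=3: run of 'D' x 12 -> '12D'
  i=15: run of 'C' x 5 -> '5C'
  i=20: run of 'D' x 2 -> '2D'
  i=22: run of 'B' x 4 -> '4B'
  i=26: run of 'G' x 4 -> '4G'

RLE = 3E12D5C2D4B4G


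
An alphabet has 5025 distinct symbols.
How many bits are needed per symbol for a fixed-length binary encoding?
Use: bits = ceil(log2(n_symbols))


log2(5025) = 12.2949
Bracket: 2^12 = 4096 < 5025 <= 2^13 = 8192
So ceil(log2(5025)) = 13

bits = ceil(log2(5025)) = ceil(12.2949) = 13 bits


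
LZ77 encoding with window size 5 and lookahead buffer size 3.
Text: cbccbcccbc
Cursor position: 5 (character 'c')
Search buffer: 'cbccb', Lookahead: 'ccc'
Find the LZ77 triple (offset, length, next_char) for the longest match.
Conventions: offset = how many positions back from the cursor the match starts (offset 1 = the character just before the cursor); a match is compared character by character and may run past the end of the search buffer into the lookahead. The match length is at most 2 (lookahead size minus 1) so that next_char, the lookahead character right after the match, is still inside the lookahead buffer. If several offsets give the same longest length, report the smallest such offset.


Try each offset into the search buffer:
  offset=1 (pos 4, char 'b'): match length 0
  offset=2 (pos 3, char 'c'): match length 1
  offset=3 (pos 2, char 'c'): match length 2
  offset=4 (pos 1, char 'b'): match length 0
  offset=5 (pos 0, char 'c'): match length 1
Longest match has length 2 at offset 3.
next_char = character at position 5 + 2 = 7 -> 'c'

Best match: offset=3, length=2 (matching 'cc' starting at position 2)
LZ77 triple: (3, 2, 'c')


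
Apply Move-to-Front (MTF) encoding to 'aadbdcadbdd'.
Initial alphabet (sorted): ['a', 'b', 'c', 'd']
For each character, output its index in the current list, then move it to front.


MTF encoding:
'a': index 0 in ['a', 'b', 'c', 'd'] -> ['a', 'b', 'c', 'd']
'a': index 0 in ['a', 'b', 'c', 'd'] -> ['a', 'b', 'c', 'd']
'd': index 3 in ['a', 'b', 'c', 'd'] -> ['d', 'a', 'b', 'c']
'b': index 2 in ['d', 'a', 'b', 'c'] -> ['b', 'd', 'a', 'c']
'd': index 1 in ['b', 'd', 'a', 'c'] -> ['d', 'b', 'a', 'c']
'c': index 3 in ['d', 'b', 'a', 'c'] -> ['c', 'd', 'b', 'a']
'a': index 3 in ['c', 'd', 'b', 'a'] -> ['a', 'c', 'd', 'b']
'd': index 2 in ['a', 'c', 'd', 'b'] -> ['d', 'a', 'c', 'b']
'b': index 3 in ['d', 'a', 'c', 'b'] -> ['b', 'd', 'a', 'c']
'd': index 1 in ['b', 'd', 'a', 'c'] -> ['d', 'b', 'a', 'c']
'd': index 0 in ['d', 'b', 'a', 'c'] -> ['d', 'b', 'a', 'c']


Output: [0, 0, 3, 2, 1, 3, 3, 2, 3, 1, 0]


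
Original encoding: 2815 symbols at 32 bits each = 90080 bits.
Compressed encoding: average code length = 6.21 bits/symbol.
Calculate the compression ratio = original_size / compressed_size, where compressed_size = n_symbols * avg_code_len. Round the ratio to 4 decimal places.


original_size = n_symbols * orig_bits = 2815 * 32 = 90080 bits
compressed_size = n_symbols * avg_code_len = 2815 * 6.21 = 17481.15 bits
ratio = original_size / compressed_size = 90080 / 17481.15 = 5.153

Compression ratio = 5.153


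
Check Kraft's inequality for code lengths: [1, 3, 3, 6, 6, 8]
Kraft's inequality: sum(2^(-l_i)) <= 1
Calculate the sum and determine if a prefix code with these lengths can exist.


Sum = 2^(-1) + 2^(-3) + 2^(-3) + 2^(-6) + 2^(-6) + 2^(-8)
    = 0.5 + 0.125 + 0.125 + 0.015625 + 0.015625 + 0.00390625
    = 201/256 = 0.78515625
Since 0.78515625 <= 1, Kraft's inequality IS satisfied.
A prefix code with these lengths CAN exist.

Kraft sum = 0.78515625. Satisfied.


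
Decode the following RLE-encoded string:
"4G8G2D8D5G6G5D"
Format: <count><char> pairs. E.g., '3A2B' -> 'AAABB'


Expanding each <count><char> pair:
  4G -> 'GGGG'
  8G -> 'GGGGGGGG'
  2D -> 'DD'
  8D -> 'DDDDDDDD'
  5G -> 'GGGGG'
  6G -> 'GGGGGG'
  5D -> 'DDDDD'

Decoded = GGGGGGGGGGGGDDDDDDDDDDGGGGGGGGGGGDDDDD


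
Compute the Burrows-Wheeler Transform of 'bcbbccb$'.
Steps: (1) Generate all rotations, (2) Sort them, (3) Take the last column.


Rotations (sorted):
  0: $bcbbccb -> last char: b
  1: b$bcbbcc -> last char: c
  2: bbccb$bc -> last char: c
  3: bcbbccb$ -> last char: $
  4: bccb$bcb -> last char: b
  5: cb$bcbbc -> last char: c
  6: cbbccb$b -> last char: b
  7: ccb$bcbb -> last char: b


BWT = bcc$bcbb


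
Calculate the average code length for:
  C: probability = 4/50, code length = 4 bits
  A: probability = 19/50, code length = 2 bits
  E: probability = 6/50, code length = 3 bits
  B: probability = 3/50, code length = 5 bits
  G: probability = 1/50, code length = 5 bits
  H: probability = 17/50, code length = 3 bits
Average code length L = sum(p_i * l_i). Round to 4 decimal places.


Weighted contributions p_i * l_i:
  C: (4/50) * 4 = 16/50
  A: (19/50) * 2 = 38/50
  E: (6/50) * 3 = 18/50
  B: (3/50) * 5 = 15/50
  G: (1/50) * 5 = 5/50
  H: (17/50) * 3 = 51/50
Sum = (16 + 38 + 18 + 15 + 5 + 51)/50 = 143/50

L = 143/50 = 2.8600 bits/symbol


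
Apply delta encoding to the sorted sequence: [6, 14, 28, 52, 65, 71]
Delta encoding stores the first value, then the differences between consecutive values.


First value: 6
Deltas:
  14 - 6 = 8
  28 - 14 = 14
  52 - 28 = 24
  65 - 52 = 13
  71 - 65 = 6


Delta encoded: [6, 8, 14, 24, 13, 6]


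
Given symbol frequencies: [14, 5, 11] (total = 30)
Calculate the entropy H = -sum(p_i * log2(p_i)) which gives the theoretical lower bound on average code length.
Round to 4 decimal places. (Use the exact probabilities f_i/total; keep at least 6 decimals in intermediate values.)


Per-symbol terms -p_i * log2(p_i) with p_i = f_i/30:
  p = 14/30 = 0.466667: log2(p) = -1.099536, -p*log2(p) = 0.513117
  p = 5/30 = 0.166667: log2(p) = -2.584963, -p*log2(p) = 0.430827
  p = 11/30 = 0.366667: log2(p) = -1.447459, -p*log2(p) = 0.530735
H = 0.513117 + 0.430827 + 0.530735 = 1.474679

H = 1.4747 bits/symbol


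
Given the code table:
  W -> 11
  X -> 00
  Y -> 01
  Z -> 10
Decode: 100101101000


Decoding:
10 -> Z
01 -> Y
01 -> Y
10 -> Z
10 -> Z
00 -> X


Result: ZYYZZX


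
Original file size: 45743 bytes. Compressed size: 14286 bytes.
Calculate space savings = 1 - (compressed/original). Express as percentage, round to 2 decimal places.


ratio = compressed/original = 14286/45743 = 0.31231
savings = 1 - ratio = 1 - 0.31231 = 0.68769
as a percentage: 0.68769 * 100 = 68.77%

Space savings = 1 - 14286/45743 = 68.77%


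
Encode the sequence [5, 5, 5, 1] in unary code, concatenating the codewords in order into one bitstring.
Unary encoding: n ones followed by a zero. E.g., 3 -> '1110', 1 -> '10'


Encode each number as n ones followed by a terminating 0:
  5 -> 111110 (6 bits)
  5 -> 111110 (6 bits)
  5 -> 111110 (6 bits)
  1 -> 10 (2 bits)
Total length = 6 + 6 + 6 + 2 = 20 bits.

Unary([5, 5, 5, 1]) = 11111011111011111010 (20 bits)


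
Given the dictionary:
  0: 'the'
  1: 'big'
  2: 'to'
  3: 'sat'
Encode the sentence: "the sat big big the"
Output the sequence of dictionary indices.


Look up each word in the dictionary:
  'the' -> 0
  'sat' -> 3
  'big' -> 1
  'big' -> 1
  'the' -> 0

Encoded: [0, 3, 1, 1, 0]


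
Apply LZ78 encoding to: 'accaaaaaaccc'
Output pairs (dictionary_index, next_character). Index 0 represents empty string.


LZ78 encoding steps:
Dictionary: {0: ''}
Step 1: w='' (idx 0), next='a' -> output (0, 'a'), add 'a' as idx 1
Step 2: w='' (idx 0), next='c' -> output (0, 'c'), add 'c' as idx 2
Step 3: w='c' (idx 2), next='a' -> output (2, 'a'), add 'ca' as idx 3
Step 4: w='a' (idx 1), next='a' -> output (1, 'a'), add 'aa' as idx 4
Step 5: w='aa' (idx 4), next='a' -> output (4, 'a'), add 'aaa' as idx 5
Step 6: w='c' (idx 2), next='c' -> output (2, 'c'), add 'cc' as idx 6
Step 7: w='c' (idx 2), end of input -> output (2, '')


Encoded: [(0, 'a'), (0, 'c'), (2, 'a'), (1, 'a'), (4, 'a'), (2, 'c'), (2, '')]


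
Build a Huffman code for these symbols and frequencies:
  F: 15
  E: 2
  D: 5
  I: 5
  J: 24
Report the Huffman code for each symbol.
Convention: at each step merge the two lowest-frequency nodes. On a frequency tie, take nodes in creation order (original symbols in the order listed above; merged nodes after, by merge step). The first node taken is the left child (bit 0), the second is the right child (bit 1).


Huffman tree construction:
Step 1: Merge E(2) + D(5) = 7
Step 2: Merge I(5) + (E+D)(7) = 12
Step 3: Merge (I+(E+D))(12) + F(15) = 27
Step 4: Merge J(24) + ((I+(E+D))+F)(27) = 51
Read each symbol's code off the tree from the root (left child = 0, right child = 1).

Codes:
  F: 11 (length 2)
  E: 1010 (length 4)
  D: 1011 (length 4)
  I: 100 (length 3)
  J: 0 (length 1)
Average code length: 97/51 = 1.9020 bits/symbol


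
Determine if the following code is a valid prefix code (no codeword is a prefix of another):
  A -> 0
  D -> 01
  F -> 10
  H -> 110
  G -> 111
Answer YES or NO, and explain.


Checking each pair (does one codeword prefix another?):
  A='0' vs D='01': prefix -- VIOLATION

NO -- this is NOT a valid prefix code. A (0) is a prefix of D (01).


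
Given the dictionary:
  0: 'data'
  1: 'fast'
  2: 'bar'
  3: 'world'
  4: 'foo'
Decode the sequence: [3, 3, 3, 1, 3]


Look up each index in the dictionary:
  3 -> 'world'
  3 -> 'world'
  3 -> 'world'
  1 -> 'fast'
  3 -> 'world'

Decoded: "world world world fast world"


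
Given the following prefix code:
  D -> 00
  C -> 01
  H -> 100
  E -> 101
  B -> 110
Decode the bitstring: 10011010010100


Decoding step by step:
Bits 100 -> H
Bits 110 -> B
Bits 100 -> H
Bits 101 -> E
Bits 00 -> D


Decoded message: HBHED


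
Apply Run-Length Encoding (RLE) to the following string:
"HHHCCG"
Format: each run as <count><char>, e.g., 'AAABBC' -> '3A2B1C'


Scanning runs left to right:
  i=0: run of 'H' x 3 -> '3H'
  i=3: run of 'C' x 2 -> '2C'
  i=5: run of 'G' x 1 -> '1G'

RLE = 3H2C1G
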